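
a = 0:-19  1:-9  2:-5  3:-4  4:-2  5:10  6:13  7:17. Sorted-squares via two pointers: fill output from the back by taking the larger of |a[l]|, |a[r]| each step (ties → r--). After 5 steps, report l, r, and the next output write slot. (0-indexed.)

[0,7] |-19|>|17| out[7]=361 → l++
[1,7] |-9|<=|17| out[6]=289 → r--
[1,6] |-9|<=|13| out[5]=169 → r--
[1,5] |-9|<=|10| out[4]=100 → r--
[1,4] |-9|>|-2| out[3]=81 → l++

l=2, r=4, next write slot=2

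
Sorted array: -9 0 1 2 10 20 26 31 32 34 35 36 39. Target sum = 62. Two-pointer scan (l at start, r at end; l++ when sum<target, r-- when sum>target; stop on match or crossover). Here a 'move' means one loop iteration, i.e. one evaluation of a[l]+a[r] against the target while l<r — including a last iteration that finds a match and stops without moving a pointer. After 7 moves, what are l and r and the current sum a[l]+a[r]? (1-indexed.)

l=7, r=12, sum=62

[1,13] -9+39=30 <62 → l++
[2,13] 0+39=39 <62 → l++
[3,13] 1+39=40 <62 → l++
[4,13] 2+39=41 <62 → l++
[5,13] 10+39=49 <62 → l++
[6,13] 20+39=59 <62 → l++
[7,13] 26+39=65 >62 → r--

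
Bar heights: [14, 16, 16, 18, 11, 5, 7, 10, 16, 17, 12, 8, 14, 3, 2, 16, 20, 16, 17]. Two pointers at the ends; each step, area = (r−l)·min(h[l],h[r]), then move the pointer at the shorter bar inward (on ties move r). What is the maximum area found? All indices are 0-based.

max area = 272

[0,18] min(14,17)*18=252 best=252 * → l++
[1,18] min(16,17)*17=272 best=272 * → l++
[2,18] min(16,17)*16=256 best=272 → l++
[3,18] min(18,17)*15=255 best=272 → r--
[3,17] min(18,16)*14=224 best=272 → r--
[3,16] min(18,20)*13=234 best=272 → l++
[4,16] min(11,20)*12=132 best=272 → l++
[5,16] min(5,20)*11=55 best=272 → l++
[6,16] min(7,20)*10=70 best=272 → l++
[7,16] min(10,20)*9=90 best=272 → l++
[8,16] min(16,20)*8=128 best=272 → l++
[9,16] min(17,20)*7=119 best=272 → l++
[10,16] min(12,20)*6=72 best=272 → l++
[11,16] min(8,20)*5=40 best=272 → l++
[12,16] min(14,20)*4=56 best=272 → l++
[13,16] min(3,20)*3=9 best=272 → l++
[14,16] min(2,20)*2=4 best=272 → l++
[15,16] min(16,20)*1=16 best=272 → l++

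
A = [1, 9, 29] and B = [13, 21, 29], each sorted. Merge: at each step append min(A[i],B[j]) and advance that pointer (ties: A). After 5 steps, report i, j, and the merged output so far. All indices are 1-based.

i=4, j=3, merged so far=[1, 9, 13, 21, 29]

[i=1,j=1] A[i]=1<=B[j]=13 take 1 → i++
[i=2,j=1] A[i]=9<=B[j]=13 take 9 → i++
[i=3,j=1] A[i]=29>B[j]=13 take 13 → j++
[i=3,j=2] A[i]=29>B[j]=21 take 21 → j++
[i=3,j=3] A[i]=29<=B[j]=29 take 29 → i++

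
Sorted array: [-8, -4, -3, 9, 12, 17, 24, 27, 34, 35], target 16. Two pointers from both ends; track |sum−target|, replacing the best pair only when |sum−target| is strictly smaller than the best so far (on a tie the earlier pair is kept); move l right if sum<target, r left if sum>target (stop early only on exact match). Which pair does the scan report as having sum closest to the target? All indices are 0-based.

[0,9] -8+35=27 d=11 * → r--
[0,8] -8+34=26 d=10 * → r--
[0,7] -8+27=19 d=3 * → r--
[0,6] -8+24=16 d=0 * → stop

pair (-8, 24) with sum 16 (|Δ|=0)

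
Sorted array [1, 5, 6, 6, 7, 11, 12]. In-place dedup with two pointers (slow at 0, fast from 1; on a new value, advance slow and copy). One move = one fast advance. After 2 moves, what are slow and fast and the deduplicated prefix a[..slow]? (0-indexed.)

slow=2, fast=3, prefix=[1, 5, 6]

(s=0,f=1) a[fast]=5≠a[slow]=1 write a[1]=5 → slow++,fast++
(s=1,f=2) a[fast]=6≠a[slow]=5 write a[2]=6 → slow++,fast++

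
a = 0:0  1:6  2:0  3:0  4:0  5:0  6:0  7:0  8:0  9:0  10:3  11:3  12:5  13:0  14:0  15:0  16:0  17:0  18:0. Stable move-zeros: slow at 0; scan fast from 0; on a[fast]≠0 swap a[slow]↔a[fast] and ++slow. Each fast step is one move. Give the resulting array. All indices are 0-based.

slow=0 fast=0: a[fast]=0, fast++
slow=0 fast=1: a[fast]=6≠0 swap→a[0]=6, slow++,fast++
slow=1 fast=2: a[fast]=0, fast++
slow=1 fast=3: a[fast]=0, fast++
slow=1 fast=4: a[fast]=0, fast++
slow=1 fast=5: a[fast]=0, fast++
slow=1 fast=6: a[fast]=0, fast++
slow=1 fast=7: a[fast]=0, fast++
slow=1 fast=8: a[fast]=0, fast++
slow=1 fast=9: a[fast]=0, fast++
slow=1 fast=10: a[fast]=3≠0 swap→a[1]=3, slow++,fast++
slow=2 fast=11: a[fast]=3≠0 swap→a[2]=3, slow++,fast++
slow=3 fast=12: a[fast]=5≠0 swap→a[3]=5, slow++,fast++
slow=4 fast=13: a[fast]=0, fast++
slow=4 fast=14: a[fast]=0, fast++
slow=4 fast=15: a[fast]=0, fast++
slow=4 fast=16: a[fast]=0, fast++
slow=4 fast=17: a[fast]=0, fast++
slow=4 fast=18: a[fast]=0, fast++

[6, 3, 3, 5, 0, 0, 0, 0, 0, 0, 0, 0, 0, 0, 0, 0, 0, 0, 0]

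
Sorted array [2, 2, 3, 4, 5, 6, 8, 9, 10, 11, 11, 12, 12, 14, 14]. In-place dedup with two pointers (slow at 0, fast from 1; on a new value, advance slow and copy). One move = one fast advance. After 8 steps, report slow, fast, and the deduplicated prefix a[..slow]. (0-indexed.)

(s=0,f=1) a[fast]=2=a[slow] dup → fast++
(s=0,f=2) a[fast]=3≠a[slow]=2 write a[1]=3 → slow++,fast++
(s=1,f=3) a[fast]=4≠a[slow]=3 write a[2]=4 → slow++,fast++
(s=2,f=4) a[fast]=5≠a[slow]=4 write a[3]=5 → slow++,fast++
(s=3,f=5) a[fast]=6≠a[slow]=5 write a[4]=6 → slow++,fast++
(s=4,f=6) a[fast]=8≠a[slow]=6 write a[5]=8 → slow++,fast++
(s=5,f=7) a[fast]=9≠a[slow]=8 write a[6]=9 → slow++,fast++
(s=6,f=8) a[fast]=10≠a[slow]=9 write a[7]=10 → slow++,fast++

slow=7, fast=9, prefix=[2, 3, 4, 5, 6, 8, 9, 10]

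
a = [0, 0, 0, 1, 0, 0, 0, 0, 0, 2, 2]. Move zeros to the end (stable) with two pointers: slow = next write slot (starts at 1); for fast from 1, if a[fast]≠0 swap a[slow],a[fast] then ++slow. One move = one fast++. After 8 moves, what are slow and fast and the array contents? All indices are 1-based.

(s=1,f=1) a[fast]=0 → fast++
(s=1,f=2) a[fast]=0 → fast++
(s=1,f=3) a[fast]=0 → fast++
(s=1,f=4) a[fast]=1≠0 swap→a[1]=1 → slow++,fast++
(s=2,f=5) a[fast]=0 → fast++
(s=2,f=6) a[fast]=0 → fast++
(s=2,f=7) a[fast]=0 → fast++
(s=2,f=8) a[fast]=0 → fast++

slow=2, fast=9, a=[1, 0, 0, 0, 0, 0, 0, 0, 0, 2, 2]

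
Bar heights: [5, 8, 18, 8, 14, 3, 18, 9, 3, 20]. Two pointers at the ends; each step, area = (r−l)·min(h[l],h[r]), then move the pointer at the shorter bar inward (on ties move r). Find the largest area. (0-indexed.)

[0,9] min(5,20)*9=45 best=45 * → l++
[1,9] min(8,20)*8=64 best=64 * → l++
[2,9] min(18,20)*7=126 best=126 * → l++
[3,9] min(8,20)*6=48 best=126 → l++
[4,9] min(14,20)*5=70 best=126 → l++
[5,9] min(3,20)*4=12 best=126 → l++
[6,9] min(18,20)*3=54 best=126 → l++
[7,9] min(9,20)*2=18 best=126 → l++
[8,9] min(3,20)*1=3 best=126 → l++

max area = 126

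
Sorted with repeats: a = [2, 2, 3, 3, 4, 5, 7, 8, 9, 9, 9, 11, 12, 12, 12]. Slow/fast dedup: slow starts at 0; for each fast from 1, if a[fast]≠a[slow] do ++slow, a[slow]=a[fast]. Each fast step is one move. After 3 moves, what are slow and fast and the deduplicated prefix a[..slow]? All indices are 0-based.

slow=1, fast=4, prefix=[2, 3]

slow=0 fast=1: a[fast]=2=a[slow] dup, fast++
slow=0 fast=2: a[fast]=3≠a[slow]=2 write a[1]=3, slow++,fast++
slow=1 fast=3: a[fast]=3=a[slow] dup, fast++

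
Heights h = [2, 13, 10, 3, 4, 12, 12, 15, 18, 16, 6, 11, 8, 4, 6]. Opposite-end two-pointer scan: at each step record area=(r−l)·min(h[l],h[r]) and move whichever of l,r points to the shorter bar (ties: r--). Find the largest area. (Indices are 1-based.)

[1,15] min(2,6)*14=28 best=28 * → l++
[2,15] min(13,6)*13=78 best=78 * → r--
[2,14] min(13,4)*12=48 best=78 → r--
[2,13] min(13,8)*11=88 best=88 * → r--
[2,12] min(13,11)*10=110 best=110 * → r--
[2,11] min(13,6)*9=54 best=110 → r--
[2,10] min(13,16)*8=104 best=110 → l++
[3,10] min(10,16)*7=70 best=110 → l++
[4,10] min(3,16)*6=18 best=110 → l++
[5,10] min(4,16)*5=20 best=110 → l++
[6,10] min(12,16)*4=48 best=110 → l++
[7,10] min(12,16)*3=36 best=110 → l++
[8,10] min(15,16)*2=30 best=110 → l++
[9,10] min(18,16)*1=16 best=110 → r--

max area = 110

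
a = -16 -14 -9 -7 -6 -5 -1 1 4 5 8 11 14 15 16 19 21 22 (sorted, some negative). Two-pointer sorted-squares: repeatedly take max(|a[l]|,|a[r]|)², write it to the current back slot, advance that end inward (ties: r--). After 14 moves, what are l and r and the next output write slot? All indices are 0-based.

l=0 r=17: |-16|<=|22| out[17]=484, r--
l=0 r=16: |-16|<=|21| out[16]=441, r--
l=0 r=15: |-16|<=|19| out[15]=361, r--
l=0 r=14: |-16|<=|16| out[14]=256, r--
l=0 r=13: |-16|>|15| out[13]=256, l++
l=1 r=13: |-14|<=|15| out[12]=225, r--
l=1 r=12: |-14|<=|14| out[11]=196, r--
l=1 r=11: |-14|>|11| out[10]=196, l++
l=2 r=11: |-9|<=|11| out[9]=121, r--
l=2 r=10: |-9|>|8| out[8]=81, l++
l=3 r=10: |-7|<=|8| out[7]=64, r--
l=3 r=9: |-7|>|5| out[6]=49, l++
l=4 r=9: |-6|>|5| out[5]=36, l++
l=5 r=9: |-5|<=|5| out[4]=25, r--

l=5, r=8, next write slot=3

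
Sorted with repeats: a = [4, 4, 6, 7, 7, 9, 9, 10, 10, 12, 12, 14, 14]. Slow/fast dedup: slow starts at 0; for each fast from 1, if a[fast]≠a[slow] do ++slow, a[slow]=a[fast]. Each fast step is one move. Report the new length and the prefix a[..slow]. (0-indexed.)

slow=0 fast=1: a[fast]=4=a[slow] dup, fast++
slow=0 fast=2: a[fast]=6≠a[slow]=4 write a[1]=6, slow++,fast++
slow=1 fast=3: a[fast]=7≠a[slow]=6 write a[2]=7, slow++,fast++
slow=2 fast=4: a[fast]=7=a[slow] dup, fast++
slow=2 fast=5: a[fast]=9≠a[slow]=7 write a[3]=9, slow++,fast++
slow=3 fast=6: a[fast]=9=a[slow] dup, fast++
slow=3 fast=7: a[fast]=10≠a[slow]=9 write a[4]=10, slow++,fast++
slow=4 fast=8: a[fast]=10=a[slow] dup, fast++
slow=4 fast=9: a[fast]=12≠a[slow]=10 write a[5]=12, slow++,fast++
slow=5 fast=10: a[fast]=12=a[slow] dup, fast++
slow=5 fast=11: a[fast]=14≠a[slow]=12 write a[6]=14, slow++,fast++
slow=6 fast=12: a[fast]=14=a[slow] dup, fast++

length 7; prefix = [4, 6, 7, 9, 10, 12, 14]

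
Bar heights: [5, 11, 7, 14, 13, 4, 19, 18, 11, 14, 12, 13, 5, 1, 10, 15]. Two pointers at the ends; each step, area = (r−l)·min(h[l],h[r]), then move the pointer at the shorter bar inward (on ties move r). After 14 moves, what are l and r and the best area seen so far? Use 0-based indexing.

[0,15] min(5,15)*15=75 best=75 * → l++
[1,15] min(11,15)*14=154 best=154 * → l++
[2,15] min(7,15)*13=91 best=154 → l++
[3,15] min(14,15)*12=168 best=168 * → l++
[4,15] min(13,15)*11=143 best=168 → l++
[5,15] min(4,15)*10=40 best=168 → l++
[6,15] min(19,15)*9=135 best=168 → r--
[6,14] min(19,10)*8=80 best=168 → r--
[6,13] min(19,1)*7=7 best=168 → r--
[6,12] min(19,5)*6=30 best=168 → r--
[6,11] min(19,13)*5=65 best=168 → r--
[6,10] min(19,12)*4=48 best=168 → r--
[6,9] min(19,14)*3=42 best=168 → r--
[6,8] min(19,11)*2=22 best=168 → r--

l=6, r=7, best area=168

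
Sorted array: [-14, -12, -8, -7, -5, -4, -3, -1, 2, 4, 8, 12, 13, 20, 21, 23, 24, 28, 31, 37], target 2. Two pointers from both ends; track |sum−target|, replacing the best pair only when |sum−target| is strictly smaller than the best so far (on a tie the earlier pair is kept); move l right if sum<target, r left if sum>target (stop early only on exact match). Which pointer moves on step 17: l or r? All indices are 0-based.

l

l=0 r=19: -14+37=23 d=21 *, r--
l=0 r=18: -14+31=17 d=15 *, r--
l=0 r=17: -14+28=14 d=12 *, r--
l=0 r=16: -14+24=10 d=8 *, r--
l=0 r=15: -14+23=9 d=7 *, r--
l=0 r=14: -14+21=7 d=5 *, r--
l=0 r=13: -14+20=6 d=4 *, r--
l=0 r=12: -14+13=-1 d=3 *, l++
l=1 r=12: -12+13=1 d=1 *, l++
l=2 r=12: -8+13=5 d=3, r--
l=2 r=11: -8+12=4 d=2, r--
l=2 r=10: -8+8=0 d=2, l++
l=3 r=10: -7+8=1 d=1, l++
l=4 r=10: -5+8=3 d=1, r--
l=4 r=9: -5+4=-1 d=3, l++
l=5 r=9: -4+4=0 d=2, l++
l=6 r=9: -3+4=1 d=1, l++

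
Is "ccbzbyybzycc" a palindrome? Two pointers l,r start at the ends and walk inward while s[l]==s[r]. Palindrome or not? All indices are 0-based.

not a palindrome (mismatch at 2,9)

[0,11] 'c'=='c' → l++,r--
[1,10] 'c'=='c' → l++,r--
[2,9] 'b'!='y' → stop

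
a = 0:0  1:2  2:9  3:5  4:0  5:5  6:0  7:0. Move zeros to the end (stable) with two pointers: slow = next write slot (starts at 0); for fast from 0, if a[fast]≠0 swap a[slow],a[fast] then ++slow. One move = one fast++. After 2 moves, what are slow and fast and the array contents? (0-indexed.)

slow=1, fast=2, a=[2, 0, 9, 5, 0, 5, 0, 0]

(s=0,f=0) a[fast]=0 → fast++
(s=0,f=1) a[fast]=2≠0 swap→a[0]=2 → slow++,fast++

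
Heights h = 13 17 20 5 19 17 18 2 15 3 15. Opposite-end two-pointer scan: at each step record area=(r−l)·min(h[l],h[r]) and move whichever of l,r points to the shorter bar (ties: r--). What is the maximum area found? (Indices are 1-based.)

max area = 135

[1,11] min(13,15)*10=130 best=130 * → l++
[2,11] min(17,15)*9=135 best=135 * → r--
[2,10] min(17,3)*8=24 best=135 → r--
[2,9] min(17,15)*7=105 best=135 → r--
[2,8] min(17,2)*6=12 best=135 → r--
[2,7] min(17,18)*5=85 best=135 → l++
[3,7] min(20,18)*4=72 best=135 → r--
[3,6] min(20,17)*3=51 best=135 → r--
[3,5] min(20,19)*2=38 best=135 → r--
[3,4] min(20,5)*1=5 best=135 → r--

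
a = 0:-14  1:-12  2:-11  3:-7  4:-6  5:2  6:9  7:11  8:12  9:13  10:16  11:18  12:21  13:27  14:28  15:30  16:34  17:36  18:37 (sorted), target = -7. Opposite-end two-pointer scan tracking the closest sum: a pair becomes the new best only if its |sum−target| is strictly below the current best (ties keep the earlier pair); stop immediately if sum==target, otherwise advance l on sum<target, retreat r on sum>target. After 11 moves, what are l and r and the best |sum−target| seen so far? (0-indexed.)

l=0 r=18: -14+37=23 d=30 *, r--
l=0 r=17: -14+36=22 d=29 *, r--
l=0 r=16: -14+34=20 d=27 *, r--
l=0 r=15: -14+30=16 d=23 *, r--
l=0 r=14: -14+28=14 d=21 *, r--
l=0 r=13: -14+27=13 d=20 *, r--
l=0 r=12: -14+21=7 d=14 *, r--
l=0 r=11: -14+18=4 d=11 *, r--
l=0 r=10: -14+16=2 d=9 *, r--
l=0 r=9: -14+13=-1 d=6 *, r--
l=0 r=8: -14+12=-2 d=5 *, r--

l=0, r=7, best |Δ|=5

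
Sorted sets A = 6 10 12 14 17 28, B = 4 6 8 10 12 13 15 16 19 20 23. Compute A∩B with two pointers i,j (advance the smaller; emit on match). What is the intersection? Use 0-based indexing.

intersection = [6, 10, 12]

[i=0,j=0] 6>4 → j++
[i=0,j=1] 6==6 emit → i++,j++
[i=1,j=2] 10>8 → j++
[i=1,j=3] 10==10 emit → i++,j++
[i=2,j=4] 12==12 emit → i++,j++
[i=3,j=5] 14>13 → j++
[i=3,j=6] 14<15 → i++
[i=4,j=6] 17>15 → j++
[i=4,j=7] 17>16 → j++
[i=4,j=8] 17<19 → i++
[i=5,j=8] 28>19 → j++
[i=5,j=9] 28>20 → j++
[i=5,j=10] 28>23 → j++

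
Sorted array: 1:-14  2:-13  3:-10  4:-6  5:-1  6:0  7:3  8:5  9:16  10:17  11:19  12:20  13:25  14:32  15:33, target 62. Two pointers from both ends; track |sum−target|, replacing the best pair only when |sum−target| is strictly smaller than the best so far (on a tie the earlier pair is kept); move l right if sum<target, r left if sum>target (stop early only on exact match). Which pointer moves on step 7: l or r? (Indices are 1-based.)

[1,15] -14+33=19 d=43 * → l++
[2,15] -13+33=20 d=42 * → l++
[3,15] -10+33=23 d=39 * → l++
[4,15] -6+33=27 d=35 * → l++
[5,15] -1+33=32 d=30 * → l++
[6,15] 0+33=33 d=29 * → l++
[7,15] 3+33=36 d=26 * → l++

l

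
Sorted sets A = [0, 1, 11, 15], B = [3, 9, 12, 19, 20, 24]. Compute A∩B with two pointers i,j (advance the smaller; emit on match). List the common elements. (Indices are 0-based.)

i=0 j=0: 0<3, i++
i=1 j=0: 1<3, i++
i=2 j=0: 11>3, j++
i=2 j=1: 11>9, j++
i=2 j=2: 11<12, i++
i=3 j=2: 15>12, j++
i=3 j=3: 15<19, i++

intersection = []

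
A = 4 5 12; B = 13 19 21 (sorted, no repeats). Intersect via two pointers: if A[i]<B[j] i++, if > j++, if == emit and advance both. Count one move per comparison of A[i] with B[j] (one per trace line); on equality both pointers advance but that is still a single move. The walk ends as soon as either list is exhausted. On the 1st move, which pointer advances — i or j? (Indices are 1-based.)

i

i=1 j=1: 4<13, i++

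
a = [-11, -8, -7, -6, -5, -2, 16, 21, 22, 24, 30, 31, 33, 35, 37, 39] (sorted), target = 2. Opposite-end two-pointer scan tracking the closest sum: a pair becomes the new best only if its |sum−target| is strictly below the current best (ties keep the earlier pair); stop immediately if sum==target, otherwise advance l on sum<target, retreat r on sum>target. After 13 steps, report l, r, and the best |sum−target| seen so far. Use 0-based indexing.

l=0 r=15: -11+39=28 d=26 *, r--
l=0 r=14: -11+37=26 d=24 *, r--
l=0 r=13: -11+35=24 d=22 *, r--
l=0 r=12: -11+33=22 d=20 *, r--
l=0 r=11: -11+31=20 d=18 *, r--
l=0 r=10: -11+30=19 d=17 *, r--
l=0 r=9: -11+24=13 d=11 *, r--
l=0 r=8: -11+22=11 d=9 *, r--
l=0 r=7: -11+21=10 d=8 *, r--
l=0 r=6: -11+16=5 d=3 *, r--
l=0 r=5: -11+-2=-13 d=15, l++
l=1 r=5: -8+-2=-10 d=12, l++
l=2 r=5: -7+-2=-9 d=11, l++

l=3, r=5, best |Δ|=3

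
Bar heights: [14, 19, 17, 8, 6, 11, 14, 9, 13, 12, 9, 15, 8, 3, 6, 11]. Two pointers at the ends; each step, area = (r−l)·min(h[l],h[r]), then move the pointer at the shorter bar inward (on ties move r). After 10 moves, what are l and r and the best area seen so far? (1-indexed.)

[1,16] min(14,11)*15=165 best=165 * → r--
[1,15] min(14,6)*14=84 best=165 → r--
[1,14] min(14,3)*13=39 best=165 → r--
[1,13] min(14,8)*12=96 best=165 → r--
[1,12] min(14,15)*11=154 best=165 → l++
[2,12] min(19,15)*10=150 best=165 → r--
[2,11] min(19,9)*9=81 best=165 → r--
[2,10] min(19,12)*8=96 best=165 → r--
[2,9] min(19,13)*7=91 best=165 → r--
[2,8] min(19,9)*6=54 best=165 → r--

l=2, r=7, best area=165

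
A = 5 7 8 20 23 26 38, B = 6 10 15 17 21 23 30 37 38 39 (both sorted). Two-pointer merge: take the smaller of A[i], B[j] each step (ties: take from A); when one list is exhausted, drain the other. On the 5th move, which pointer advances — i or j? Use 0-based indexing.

i=0 j=0: A[i]=5<=B[j]=6 take 5, i++
i=1 j=0: A[i]=7>B[j]=6 take 6, j++
i=1 j=1: A[i]=7<=B[j]=10 take 7, i++
i=2 j=1: A[i]=8<=B[j]=10 take 8, i++
i=3 j=1: A[i]=20>B[j]=10 take 10, j++

j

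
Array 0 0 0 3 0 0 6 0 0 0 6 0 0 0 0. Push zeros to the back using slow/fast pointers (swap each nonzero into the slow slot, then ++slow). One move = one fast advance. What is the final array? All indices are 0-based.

(s=0,f=0) a[fast]=0 → fast++
(s=0,f=1) a[fast]=0 → fast++
(s=0,f=2) a[fast]=0 → fast++
(s=0,f=3) a[fast]=3≠0 swap→a[0]=3 → slow++,fast++
(s=1,f=4) a[fast]=0 → fast++
(s=1,f=5) a[fast]=0 → fast++
(s=1,f=6) a[fast]=6≠0 swap→a[1]=6 → slow++,fast++
(s=2,f=7) a[fast]=0 → fast++
(s=2,f=8) a[fast]=0 → fast++
(s=2,f=9) a[fast]=0 → fast++
(s=2,f=10) a[fast]=6≠0 swap→a[2]=6 → slow++,fast++
(s=3,f=11) a[fast]=0 → fast++
(s=3,f=12) a[fast]=0 → fast++
(s=3,f=13) a[fast]=0 → fast++
(s=3,f=14) a[fast]=0 → fast++

[3, 6, 6, 0, 0, 0, 0, 0, 0, 0, 0, 0, 0, 0, 0]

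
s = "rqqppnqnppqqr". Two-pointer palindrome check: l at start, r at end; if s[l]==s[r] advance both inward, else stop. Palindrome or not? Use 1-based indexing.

palindrome

l=1 r=13: 'r'=='r', l++,r--
l=2 r=12: 'q'=='q', l++,r--
l=3 r=11: 'q'=='q', l++,r--
l=4 r=10: 'p'=='p', l++,r--
l=5 r=9: 'p'=='p', l++,r--
l=6 r=8: 'n'=='n', l++,r--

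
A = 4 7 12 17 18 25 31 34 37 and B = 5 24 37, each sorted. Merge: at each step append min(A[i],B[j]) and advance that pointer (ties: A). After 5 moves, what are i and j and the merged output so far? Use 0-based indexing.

i=4, j=1, merged so far=[4, 5, 7, 12, 17]

i=0 j=0: A[i]=4<=B[j]=5 take 4, i++
i=1 j=0: A[i]=7>B[j]=5 take 5, j++
i=1 j=1: A[i]=7<=B[j]=24 take 7, i++
i=2 j=1: A[i]=12<=B[j]=24 take 12, i++
i=3 j=1: A[i]=17<=B[j]=24 take 17, i++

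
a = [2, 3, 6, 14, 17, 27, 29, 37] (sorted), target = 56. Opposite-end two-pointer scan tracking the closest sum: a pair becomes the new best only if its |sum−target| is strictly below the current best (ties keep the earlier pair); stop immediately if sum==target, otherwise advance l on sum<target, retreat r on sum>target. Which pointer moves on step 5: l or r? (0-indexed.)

l

[0,7] 2+37=39 d=17 * → l++
[1,7] 3+37=40 d=16 * → l++
[2,7] 6+37=43 d=13 * → l++
[3,7] 14+37=51 d=5 * → l++
[4,7] 17+37=54 d=2 * → l++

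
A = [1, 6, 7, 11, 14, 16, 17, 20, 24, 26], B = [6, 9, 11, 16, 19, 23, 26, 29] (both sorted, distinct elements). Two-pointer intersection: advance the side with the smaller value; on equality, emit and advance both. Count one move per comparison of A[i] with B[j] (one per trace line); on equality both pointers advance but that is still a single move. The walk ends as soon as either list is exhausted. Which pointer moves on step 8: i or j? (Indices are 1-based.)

i

i=1 j=1: 1<6, i++
i=2 j=1: 6==6 emit, i++,j++
i=3 j=2: 7<9, i++
i=4 j=2: 11>9, j++
i=4 j=3: 11==11 emit, i++,j++
i=5 j=4: 14<16, i++
i=6 j=4: 16==16 emit, i++,j++
i=7 j=5: 17<19, i++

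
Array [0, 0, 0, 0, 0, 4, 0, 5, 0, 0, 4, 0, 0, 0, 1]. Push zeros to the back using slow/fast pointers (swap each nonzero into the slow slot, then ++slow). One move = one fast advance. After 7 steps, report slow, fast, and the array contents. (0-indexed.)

slow=1, fast=7, a=[4, 0, 0, 0, 0, 0, 0, 5, 0, 0, 4, 0, 0, 0, 1]

slow=0 fast=0: a[fast]=0, fast++
slow=0 fast=1: a[fast]=0, fast++
slow=0 fast=2: a[fast]=0, fast++
slow=0 fast=3: a[fast]=0, fast++
slow=0 fast=4: a[fast]=0, fast++
slow=0 fast=5: a[fast]=4≠0 swap→a[0]=4, slow++,fast++
slow=1 fast=6: a[fast]=0, fast++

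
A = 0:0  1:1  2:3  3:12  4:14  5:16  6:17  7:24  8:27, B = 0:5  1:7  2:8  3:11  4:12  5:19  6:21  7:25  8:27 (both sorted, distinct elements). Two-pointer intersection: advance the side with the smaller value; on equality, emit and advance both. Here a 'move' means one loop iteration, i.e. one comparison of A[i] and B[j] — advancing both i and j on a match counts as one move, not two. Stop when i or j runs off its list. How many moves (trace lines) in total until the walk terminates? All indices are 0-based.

i=0 j=0: 0<5, i++
i=1 j=0: 1<5, i++
i=2 j=0: 3<5, i++
i=3 j=0: 12>5, j++
i=3 j=1: 12>7, j++
i=3 j=2: 12>8, j++
i=3 j=3: 12>11, j++
i=3 j=4: 12==12 emit, i++,j++
i=4 j=5: 14<19, i++
i=5 j=5: 16<19, i++
i=6 j=5: 17<19, i++
i=7 j=5: 24>19, j++
i=7 j=6: 24>21, j++
i=7 j=7: 24<25, i++
i=8 j=7: 27>25, j++
i=8 j=8: 27==27 emit, i++,j++

16 moves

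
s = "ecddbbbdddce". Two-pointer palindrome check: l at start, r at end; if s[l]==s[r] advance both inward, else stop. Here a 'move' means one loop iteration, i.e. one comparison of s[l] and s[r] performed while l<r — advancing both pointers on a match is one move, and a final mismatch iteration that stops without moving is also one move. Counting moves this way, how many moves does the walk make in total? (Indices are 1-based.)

[1,12] 'e'=='e' → l++,r--
[2,11] 'c'=='c' → l++,r--
[3,10] 'd'=='d' → l++,r--
[4,9] 'd'=='d' → l++,r--
[5,8] 'b'!='d' → stop

5 moves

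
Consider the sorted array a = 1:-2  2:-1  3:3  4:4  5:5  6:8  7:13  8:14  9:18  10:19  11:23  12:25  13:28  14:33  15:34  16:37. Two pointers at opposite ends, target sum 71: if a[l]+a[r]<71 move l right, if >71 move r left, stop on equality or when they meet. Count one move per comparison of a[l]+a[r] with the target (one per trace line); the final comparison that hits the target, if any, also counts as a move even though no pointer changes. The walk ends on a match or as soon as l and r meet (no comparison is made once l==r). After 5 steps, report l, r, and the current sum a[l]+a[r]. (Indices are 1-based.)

l=6, r=16, sum=45

l=1 r=16: -2+37=35 <71, l++
l=2 r=16: -1+37=36 <71, l++
l=3 r=16: 3+37=40 <71, l++
l=4 r=16: 4+37=41 <71, l++
l=5 r=16: 5+37=42 <71, l++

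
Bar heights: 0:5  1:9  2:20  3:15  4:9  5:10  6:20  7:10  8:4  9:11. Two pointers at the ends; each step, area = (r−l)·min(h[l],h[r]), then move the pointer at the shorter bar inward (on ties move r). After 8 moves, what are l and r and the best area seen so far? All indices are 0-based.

[0,9] min(5,11)*9=45 best=45 * → l++
[1,9] min(9,11)*8=72 best=72 * → l++
[2,9] min(20,11)*7=77 best=77 * → r--
[2,8] min(20,4)*6=24 best=77 → r--
[2,7] min(20,10)*5=50 best=77 → r--
[2,6] min(20,20)*4=80 best=80 * → r--
[2,5] min(20,10)*3=30 best=80 → r--
[2,4] min(20,9)*2=18 best=80 → r--

l=2, r=3, best area=80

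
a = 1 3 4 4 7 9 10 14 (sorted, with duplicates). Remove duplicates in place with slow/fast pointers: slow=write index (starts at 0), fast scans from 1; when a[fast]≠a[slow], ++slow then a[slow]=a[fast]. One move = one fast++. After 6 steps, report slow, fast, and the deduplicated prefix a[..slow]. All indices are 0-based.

slow=5, fast=7, prefix=[1, 3, 4, 7, 9, 10]

(s=0,f=1) a[fast]=3≠a[slow]=1 write a[1]=3 → slow++,fast++
(s=1,f=2) a[fast]=4≠a[slow]=3 write a[2]=4 → slow++,fast++
(s=2,f=3) a[fast]=4=a[slow] dup → fast++
(s=2,f=4) a[fast]=7≠a[slow]=4 write a[3]=7 → slow++,fast++
(s=3,f=5) a[fast]=9≠a[slow]=7 write a[4]=9 → slow++,fast++
(s=4,f=6) a[fast]=10≠a[slow]=9 write a[5]=10 → slow++,fast++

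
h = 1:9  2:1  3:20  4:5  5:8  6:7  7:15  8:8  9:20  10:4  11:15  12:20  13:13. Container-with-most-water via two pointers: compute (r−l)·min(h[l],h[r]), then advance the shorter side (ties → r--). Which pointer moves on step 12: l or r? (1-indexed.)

r

[1,13] min(9,13)*12=108 best=108 * → l++
[2,13] min(1,13)*11=11 best=108 → l++
[3,13] min(20,13)*10=130 best=130 * → r--
[3,12] min(20,20)*9=180 best=180 * → r--
[3,11] min(20,15)*8=120 best=180 → r--
[3,10] min(20,4)*7=28 best=180 → r--
[3,9] min(20,20)*6=120 best=180 → r--
[3,8] min(20,8)*5=40 best=180 → r--
[3,7] min(20,15)*4=60 best=180 → r--
[3,6] min(20,7)*3=21 best=180 → r--
[3,5] min(20,8)*2=16 best=180 → r--
[3,4] min(20,5)*1=5 best=180 → r--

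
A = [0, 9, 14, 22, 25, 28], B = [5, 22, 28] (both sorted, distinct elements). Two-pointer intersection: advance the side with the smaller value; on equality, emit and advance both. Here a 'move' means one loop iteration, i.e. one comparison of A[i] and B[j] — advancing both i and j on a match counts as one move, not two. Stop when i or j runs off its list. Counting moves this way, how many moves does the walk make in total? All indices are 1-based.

[i=1,j=1] 0<5 → i++
[i=2,j=1] 9>5 → j++
[i=2,j=2] 9<22 → i++
[i=3,j=2] 14<22 → i++
[i=4,j=2] 22==22 emit → i++,j++
[i=5,j=3] 25<28 → i++
[i=6,j=3] 28==28 emit → i++,j++

7 moves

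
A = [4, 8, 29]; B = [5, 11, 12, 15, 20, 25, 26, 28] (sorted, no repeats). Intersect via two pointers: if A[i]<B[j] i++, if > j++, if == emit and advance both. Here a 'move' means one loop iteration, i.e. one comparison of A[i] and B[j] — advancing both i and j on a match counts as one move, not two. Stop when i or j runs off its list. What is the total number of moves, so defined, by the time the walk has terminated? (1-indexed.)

10 moves

i=1 j=1: 4<5, i++
i=2 j=1: 8>5, j++
i=2 j=2: 8<11, i++
i=3 j=2: 29>11, j++
i=3 j=3: 29>12, j++
i=3 j=4: 29>15, j++
i=3 j=5: 29>20, j++
i=3 j=6: 29>25, j++
i=3 j=7: 29>26, j++
i=3 j=8: 29>28, j++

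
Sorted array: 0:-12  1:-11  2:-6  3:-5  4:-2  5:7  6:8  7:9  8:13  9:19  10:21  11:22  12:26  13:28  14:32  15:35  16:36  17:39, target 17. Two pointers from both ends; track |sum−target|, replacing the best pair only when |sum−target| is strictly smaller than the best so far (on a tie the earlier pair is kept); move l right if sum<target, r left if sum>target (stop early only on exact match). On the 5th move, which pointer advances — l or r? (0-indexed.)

l

l=0 r=17: -12+39=27 d=10 *, r--
l=0 r=16: -12+36=24 d=7 *, r--
l=0 r=15: -12+35=23 d=6 *, r--
l=0 r=14: -12+32=20 d=3 *, r--
l=0 r=13: -12+28=16 d=1 *, l++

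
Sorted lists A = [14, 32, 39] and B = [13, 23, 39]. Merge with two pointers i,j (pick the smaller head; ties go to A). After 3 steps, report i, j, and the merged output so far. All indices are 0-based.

i=1, j=2, merged so far=[13, 14, 23]

[i=0,j=0] A[i]=14>B[j]=13 take 13 → j++
[i=0,j=1] A[i]=14<=B[j]=23 take 14 → i++
[i=1,j=1] A[i]=32>B[j]=23 take 23 → j++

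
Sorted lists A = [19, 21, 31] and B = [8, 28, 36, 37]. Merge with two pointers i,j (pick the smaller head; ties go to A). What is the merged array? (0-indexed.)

[8, 19, 21, 28, 31, 36, 37]

i=0 j=0: A[i]=19>B[j]=8 take 8, j++
i=0 j=1: A[i]=19<=B[j]=28 take 19, i++
i=1 j=1: A[i]=21<=B[j]=28 take 21, i++
i=2 j=1: A[i]=31>B[j]=28 take 28, j++
i=2 j=2: A[i]=31<=B[j]=36 take 31, i++
i=3 j=2: A done, take B[j]=36, j++
i=3 j=3: A done, take B[j]=37, j++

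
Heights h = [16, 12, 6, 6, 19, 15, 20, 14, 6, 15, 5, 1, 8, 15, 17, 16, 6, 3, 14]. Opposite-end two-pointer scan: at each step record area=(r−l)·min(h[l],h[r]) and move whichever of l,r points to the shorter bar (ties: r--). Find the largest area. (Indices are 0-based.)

[0,18] min(16,14)*18=252 best=252 * → r--
[0,17] min(16,3)*17=51 best=252 → r--
[0,16] min(16,6)*16=96 best=252 → r--
[0,15] min(16,16)*15=240 best=252 → r--
[0,14] min(16,17)*14=224 best=252 → l++
[1,14] min(12,17)*13=156 best=252 → l++
[2,14] min(6,17)*12=72 best=252 → l++
[3,14] min(6,17)*11=66 best=252 → l++
[4,14] min(19,17)*10=170 best=252 → r--
[4,13] min(19,15)*9=135 best=252 → r--
[4,12] min(19,8)*8=64 best=252 → r--
[4,11] min(19,1)*7=7 best=252 → r--
[4,10] min(19,5)*6=30 best=252 → r--
[4,9] min(19,15)*5=75 best=252 → r--
[4,8] min(19,6)*4=24 best=252 → r--
[4,7] min(19,14)*3=42 best=252 → r--
[4,6] min(19,20)*2=38 best=252 → l++
[5,6] min(15,20)*1=15 best=252 → l++

max area = 252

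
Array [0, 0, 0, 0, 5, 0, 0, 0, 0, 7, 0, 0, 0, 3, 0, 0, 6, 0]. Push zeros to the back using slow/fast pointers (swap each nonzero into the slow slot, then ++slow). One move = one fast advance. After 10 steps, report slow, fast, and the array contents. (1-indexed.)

slow=3, fast=11, a=[5, 7, 0, 0, 0, 0, 0, 0, 0, 0, 0, 0, 0, 3, 0, 0, 6, 0]

(s=1,f=1) a[fast]=0 → fast++
(s=1,f=2) a[fast]=0 → fast++
(s=1,f=3) a[fast]=0 → fast++
(s=1,f=4) a[fast]=0 → fast++
(s=1,f=5) a[fast]=5≠0 swap→a[1]=5 → slow++,fast++
(s=2,f=6) a[fast]=0 → fast++
(s=2,f=7) a[fast]=0 → fast++
(s=2,f=8) a[fast]=0 → fast++
(s=2,f=9) a[fast]=0 → fast++
(s=2,f=10) a[fast]=7≠0 swap→a[2]=7 → slow++,fast++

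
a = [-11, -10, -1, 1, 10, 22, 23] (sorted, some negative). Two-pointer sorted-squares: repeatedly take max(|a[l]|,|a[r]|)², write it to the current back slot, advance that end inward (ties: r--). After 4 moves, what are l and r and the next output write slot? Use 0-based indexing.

l=0 r=6: |-11|<=|23| out[6]=529, r--
l=0 r=5: |-11|<=|22| out[5]=484, r--
l=0 r=4: |-11|>|10| out[4]=121, l++
l=1 r=4: |-10|<=|10| out[3]=100, r--

l=1, r=3, next write slot=2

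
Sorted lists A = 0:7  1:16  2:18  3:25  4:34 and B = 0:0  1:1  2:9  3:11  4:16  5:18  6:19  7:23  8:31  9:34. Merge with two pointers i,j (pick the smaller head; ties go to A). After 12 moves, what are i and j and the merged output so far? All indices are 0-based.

i=4, j=8, merged so far=[0, 1, 7, 9, 11, 16, 16, 18, 18, 19, 23, 25]

i=0 j=0: A[i]=7>B[j]=0 take 0, j++
i=0 j=1: A[i]=7>B[j]=1 take 1, j++
i=0 j=2: A[i]=7<=B[j]=9 take 7, i++
i=1 j=2: A[i]=16>B[j]=9 take 9, j++
i=1 j=3: A[i]=16>B[j]=11 take 11, j++
i=1 j=4: A[i]=16<=B[j]=16 take 16, i++
i=2 j=4: A[i]=18>B[j]=16 take 16, j++
i=2 j=5: A[i]=18<=B[j]=18 take 18, i++
i=3 j=5: A[i]=25>B[j]=18 take 18, j++
i=3 j=6: A[i]=25>B[j]=19 take 19, j++
i=3 j=7: A[i]=25>B[j]=23 take 23, j++
i=3 j=8: A[i]=25<=B[j]=31 take 25, i++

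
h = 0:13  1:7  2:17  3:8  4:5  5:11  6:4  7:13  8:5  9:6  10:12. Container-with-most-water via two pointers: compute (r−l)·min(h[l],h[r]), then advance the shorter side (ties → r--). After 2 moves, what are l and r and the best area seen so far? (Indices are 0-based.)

l=0 r=10: min(13,12)*10=120 best=120 *, r--
l=0 r=9: min(13,6)*9=54 best=120, r--

l=0, r=8, best area=120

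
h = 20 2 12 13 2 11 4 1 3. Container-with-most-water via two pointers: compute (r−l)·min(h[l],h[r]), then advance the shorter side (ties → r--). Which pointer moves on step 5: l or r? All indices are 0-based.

r

[0,8] min(20,3)*8=24 best=24 * → r--
[0,7] min(20,1)*7=7 best=24 → r--
[0,6] min(20,4)*6=24 best=24 → r--
[0,5] min(20,11)*5=55 best=55 * → r--
[0,4] min(20,2)*4=8 best=55 → r--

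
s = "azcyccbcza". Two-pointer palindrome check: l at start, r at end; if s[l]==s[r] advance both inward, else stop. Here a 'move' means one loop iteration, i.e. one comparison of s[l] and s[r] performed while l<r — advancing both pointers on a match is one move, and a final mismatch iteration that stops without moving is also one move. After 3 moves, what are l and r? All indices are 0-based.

l=3, r=6

[0,9] 'a'=='a' → l++,r--
[1,8] 'z'=='z' → l++,r--
[2,7] 'c'=='c' → l++,r--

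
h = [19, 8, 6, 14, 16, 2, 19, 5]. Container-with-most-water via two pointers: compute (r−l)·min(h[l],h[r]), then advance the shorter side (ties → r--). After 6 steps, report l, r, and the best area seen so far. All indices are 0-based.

l=0, r=1, best area=114

l=0 r=7: min(19,5)*7=35 best=35 *, r--
l=0 r=6: min(19,19)*6=114 best=114 *, r--
l=0 r=5: min(19,2)*5=10 best=114, r--
l=0 r=4: min(19,16)*4=64 best=114, r--
l=0 r=3: min(19,14)*3=42 best=114, r--
l=0 r=2: min(19,6)*2=12 best=114, r--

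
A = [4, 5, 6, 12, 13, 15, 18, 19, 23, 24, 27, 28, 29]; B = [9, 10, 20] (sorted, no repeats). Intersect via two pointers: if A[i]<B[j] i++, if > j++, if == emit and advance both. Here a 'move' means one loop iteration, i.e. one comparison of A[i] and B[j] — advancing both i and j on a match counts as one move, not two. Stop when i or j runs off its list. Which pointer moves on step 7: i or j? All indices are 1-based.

i

i=1 j=1: 4<9, i++
i=2 j=1: 5<9, i++
i=3 j=1: 6<9, i++
i=4 j=1: 12>9, j++
i=4 j=2: 12>10, j++
i=4 j=3: 12<20, i++
i=5 j=3: 13<20, i++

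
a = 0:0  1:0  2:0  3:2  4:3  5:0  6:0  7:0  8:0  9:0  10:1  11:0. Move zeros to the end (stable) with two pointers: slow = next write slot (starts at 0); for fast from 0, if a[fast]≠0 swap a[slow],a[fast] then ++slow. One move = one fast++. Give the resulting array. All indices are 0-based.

slow=0 fast=0: a[fast]=0, fast++
slow=0 fast=1: a[fast]=0, fast++
slow=0 fast=2: a[fast]=0, fast++
slow=0 fast=3: a[fast]=2≠0 swap→a[0]=2, slow++,fast++
slow=1 fast=4: a[fast]=3≠0 swap→a[1]=3, slow++,fast++
slow=2 fast=5: a[fast]=0, fast++
slow=2 fast=6: a[fast]=0, fast++
slow=2 fast=7: a[fast]=0, fast++
slow=2 fast=8: a[fast]=0, fast++
slow=2 fast=9: a[fast]=0, fast++
slow=2 fast=10: a[fast]=1≠0 swap→a[2]=1, slow++,fast++
slow=3 fast=11: a[fast]=0, fast++

[2, 3, 1, 0, 0, 0, 0, 0, 0, 0, 0, 0]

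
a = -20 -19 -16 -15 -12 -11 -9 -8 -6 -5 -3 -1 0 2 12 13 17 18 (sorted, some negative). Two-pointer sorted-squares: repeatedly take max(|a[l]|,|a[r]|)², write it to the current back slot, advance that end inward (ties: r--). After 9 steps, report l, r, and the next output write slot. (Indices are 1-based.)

[1,18] |-20|>|18| out[18]=400 → l++
[2,18] |-19|>|18| out[17]=361 → l++
[3,18] |-16|<=|18| out[16]=324 → r--
[3,17] |-16|<=|17| out[15]=289 → r--
[3,16] |-16|>|13| out[14]=256 → l++
[4,16] |-15|>|13| out[13]=225 → l++
[5,16] |-12|<=|13| out[12]=169 → r--
[5,15] |-12|<=|12| out[11]=144 → r--
[5,14] |-12|>|2| out[10]=144 → l++

l=6, r=14, next write slot=9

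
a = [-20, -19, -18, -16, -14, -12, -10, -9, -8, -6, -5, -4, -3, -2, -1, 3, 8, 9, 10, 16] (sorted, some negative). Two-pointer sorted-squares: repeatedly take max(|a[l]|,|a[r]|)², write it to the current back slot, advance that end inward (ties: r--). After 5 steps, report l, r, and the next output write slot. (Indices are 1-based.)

l=5, r=19, next write slot=15

[1,20] |-20|>|16| out[20]=400 → l++
[2,20] |-19|>|16| out[19]=361 → l++
[3,20] |-18|>|16| out[18]=324 → l++
[4,20] |-16|<=|16| out[17]=256 → r--
[4,19] |-16|>|10| out[16]=256 → l++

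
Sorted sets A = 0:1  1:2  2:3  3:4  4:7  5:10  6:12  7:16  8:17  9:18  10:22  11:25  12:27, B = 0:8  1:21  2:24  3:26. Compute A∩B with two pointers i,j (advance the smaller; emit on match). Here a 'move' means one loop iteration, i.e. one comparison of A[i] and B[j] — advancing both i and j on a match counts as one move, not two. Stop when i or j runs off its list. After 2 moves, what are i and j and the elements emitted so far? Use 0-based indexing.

i=0 j=0: 1<8, i++
i=1 j=0: 2<8, i++

i=2, j=0, emitted=[]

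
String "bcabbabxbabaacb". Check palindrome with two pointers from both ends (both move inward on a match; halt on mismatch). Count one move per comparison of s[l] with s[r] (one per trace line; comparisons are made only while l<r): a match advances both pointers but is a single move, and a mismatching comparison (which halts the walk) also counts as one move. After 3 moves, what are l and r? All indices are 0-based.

l=0 r=14: 'b'=='b', l++,r--
l=1 r=13: 'c'=='c', l++,r--
l=2 r=12: 'a'=='a', l++,r--

l=3, r=11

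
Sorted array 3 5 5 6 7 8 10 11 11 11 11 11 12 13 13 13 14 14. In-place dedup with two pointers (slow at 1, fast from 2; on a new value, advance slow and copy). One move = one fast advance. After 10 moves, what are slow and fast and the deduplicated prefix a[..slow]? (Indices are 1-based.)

slow=7, fast=12, prefix=[3, 5, 6, 7, 8, 10, 11]

slow=1 fast=2: a[fast]=5≠a[slow]=3 write a[2]=5, slow++,fast++
slow=2 fast=3: a[fast]=5=a[slow] dup, fast++
slow=2 fast=4: a[fast]=6≠a[slow]=5 write a[3]=6, slow++,fast++
slow=3 fast=5: a[fast]=7≠a[slow]=6 write a[4]=7, slow++,fast++
slow=4 fast=6: a[fast]=8≠a[slow]=7 write a[5]=8, slow++,fast++
slow=5 fast=7: a[fast]=10≠a[slow]=8 write a[6]=10, slow++,fast++
slow=6 fast=8: a[fast]=11≠a[slow]=10 write a[7]=11, slow++,fast++
slow=7 fast=9: a[fast]=11=a[slow] dup, fast++
slow=7 fast=10: a[fast]=11=a[slow] dup, fast++
slow=7 fast=11: a[fast]=11=a[slow] dup, fast++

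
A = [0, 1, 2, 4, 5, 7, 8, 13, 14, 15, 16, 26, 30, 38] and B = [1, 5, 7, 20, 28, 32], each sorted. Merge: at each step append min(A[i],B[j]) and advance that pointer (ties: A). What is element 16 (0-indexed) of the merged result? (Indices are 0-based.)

i=0 j=0: A[i]=0<=B[j]=1 take 0, i++
i=1 j=0: A[i]=1<=B[j]=1 take 1, i++
i=2 j=0: A[i]=2>B[j]=1 take 1, j++
i=2 j=1: A[i]=2<=B[j]=5 take 2, i++
i=3 j=1: A[i]=4<=B[j]=5 take 4, i++
i=4 j=1: A[i]=5<=B[j]=5 take 5, i++
i=5 j=1: A[i]=7>B[j]=5 take 5, j++
i=5 j=2: A[i]=7<=B[j]=7 take 7, i++
i=6 j=2: A[i]=8>B[j]=7 take 7, j++
i=6 j=3: A[i]=8<=B[j]=20 take 8, i++
i=7 j=3: A[i]=13<=B[j]=20 take 13, i++
i=8 j=3: A[i]=14<=B[j]=20 take 14, i++
i=9 j=3: A[i]=15<=B[j]=20 take 15, i++
i=10 j=3: A[i]=16<=B[j]=20 take 16, i++
i=11 j=3: A[i]=26>B[j]=20 take 20, j++
i=11 j=4: A[i]=26<=B[j]=28 take 26, i++
i=12 j=4: A[i]=30>B[j]=28 take 28, j++
i=12 j=5: A[i]=30<=B[j]=32 take 30, i++
i=13 j=5: A[i]=38>B[j]=32 take 32, j++
i=13 j=6: B done, take A[i]=38, i++

merged[16] = 28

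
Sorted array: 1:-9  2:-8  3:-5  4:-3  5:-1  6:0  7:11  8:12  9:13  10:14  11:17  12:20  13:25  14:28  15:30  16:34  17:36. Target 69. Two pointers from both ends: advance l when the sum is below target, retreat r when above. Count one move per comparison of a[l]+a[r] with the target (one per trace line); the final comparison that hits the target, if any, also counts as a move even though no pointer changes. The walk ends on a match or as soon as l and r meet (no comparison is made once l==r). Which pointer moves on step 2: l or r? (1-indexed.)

l=1 r=17: -9+36=27 <69, l++
l=2 r=17: -8+36=28 <69, l++

l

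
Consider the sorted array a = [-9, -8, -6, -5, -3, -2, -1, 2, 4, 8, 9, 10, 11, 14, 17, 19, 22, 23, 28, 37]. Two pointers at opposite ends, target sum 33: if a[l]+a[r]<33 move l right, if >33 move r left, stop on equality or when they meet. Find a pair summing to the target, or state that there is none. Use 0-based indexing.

[0,19] -9+37=28 <33 → l++
[1,19] -8+37=29 <33 → l++
[2,19] -6+37=31 <33 → l++
[3,19] -5+37=32 <33 → l++
[4,19] -3+37=34 >33 → r--
[4,18] -3+28=25 <33 → l++
[5,18] -2+28=26 <33 → l++
[6,18] -1+28=27 <33 → l++
[7,18] 2+28=30 <33 → l++
[8,18] 4+28=32 <33 → l++
[9,18] 8+28=36 >33 → r--
[9,17] 8+23=31 <33 → l++
[10,17] 9+23=32 <33 → l++
[11,17] 10+23=33 → found

(10, 23)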